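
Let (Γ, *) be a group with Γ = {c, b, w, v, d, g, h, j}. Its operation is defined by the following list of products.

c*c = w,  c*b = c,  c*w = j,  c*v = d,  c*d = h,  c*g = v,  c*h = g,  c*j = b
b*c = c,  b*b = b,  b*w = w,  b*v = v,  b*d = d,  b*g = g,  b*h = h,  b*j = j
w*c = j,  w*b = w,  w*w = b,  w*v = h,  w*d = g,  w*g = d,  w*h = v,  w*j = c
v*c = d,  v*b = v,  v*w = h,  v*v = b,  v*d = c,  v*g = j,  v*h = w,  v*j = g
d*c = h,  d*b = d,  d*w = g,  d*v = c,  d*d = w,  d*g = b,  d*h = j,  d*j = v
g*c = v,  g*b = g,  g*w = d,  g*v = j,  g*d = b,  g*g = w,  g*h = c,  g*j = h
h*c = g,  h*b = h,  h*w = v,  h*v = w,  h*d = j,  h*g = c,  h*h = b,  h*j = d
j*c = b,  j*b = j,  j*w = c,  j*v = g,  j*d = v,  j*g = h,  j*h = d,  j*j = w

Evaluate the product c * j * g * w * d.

w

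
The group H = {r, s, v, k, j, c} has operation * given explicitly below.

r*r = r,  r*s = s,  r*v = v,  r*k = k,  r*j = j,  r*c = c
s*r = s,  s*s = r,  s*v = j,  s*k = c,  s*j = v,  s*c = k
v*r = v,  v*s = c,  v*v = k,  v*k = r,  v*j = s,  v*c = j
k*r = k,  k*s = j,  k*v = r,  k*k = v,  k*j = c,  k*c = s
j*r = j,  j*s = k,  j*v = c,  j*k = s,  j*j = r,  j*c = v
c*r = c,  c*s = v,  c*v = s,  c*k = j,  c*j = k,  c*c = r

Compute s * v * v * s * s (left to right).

s * v = j
j * v = c
c * s = v
v * s = c
(Structurally, H here is isomorphic to the symmetric group S_3.)

c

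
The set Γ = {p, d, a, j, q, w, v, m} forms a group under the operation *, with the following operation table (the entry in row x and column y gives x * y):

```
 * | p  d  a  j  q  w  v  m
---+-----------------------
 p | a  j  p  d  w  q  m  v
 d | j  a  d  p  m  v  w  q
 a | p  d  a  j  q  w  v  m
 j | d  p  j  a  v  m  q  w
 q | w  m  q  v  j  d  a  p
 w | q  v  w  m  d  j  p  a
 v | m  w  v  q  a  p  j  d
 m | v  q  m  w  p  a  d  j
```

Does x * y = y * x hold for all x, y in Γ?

Check whether the table is symmetric across its main diagonal.
Every entry (row x, col y) equals the entry (row y, col x), so Γ is abelian.
(In fact Γ ≅ Z_2 x Z_4.)

Yes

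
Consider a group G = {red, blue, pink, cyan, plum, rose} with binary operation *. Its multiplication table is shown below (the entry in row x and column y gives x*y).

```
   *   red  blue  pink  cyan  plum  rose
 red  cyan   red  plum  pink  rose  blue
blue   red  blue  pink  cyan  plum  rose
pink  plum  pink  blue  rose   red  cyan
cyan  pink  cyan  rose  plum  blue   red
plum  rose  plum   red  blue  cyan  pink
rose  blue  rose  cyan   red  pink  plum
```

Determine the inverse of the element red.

rose

First locate the identity: row blue matches the header, so blue is the identity.
Scan row red for blue: red*rose = blue. Hence red^(-1) = rose.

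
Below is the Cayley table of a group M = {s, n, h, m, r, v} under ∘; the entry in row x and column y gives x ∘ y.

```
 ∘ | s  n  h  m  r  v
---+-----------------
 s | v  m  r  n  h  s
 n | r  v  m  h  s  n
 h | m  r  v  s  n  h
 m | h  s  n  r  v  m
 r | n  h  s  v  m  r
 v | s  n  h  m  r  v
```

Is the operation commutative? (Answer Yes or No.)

r ∘ h = s but h ∘ r = n.
Since r and h do not commute, M is not abelian.

No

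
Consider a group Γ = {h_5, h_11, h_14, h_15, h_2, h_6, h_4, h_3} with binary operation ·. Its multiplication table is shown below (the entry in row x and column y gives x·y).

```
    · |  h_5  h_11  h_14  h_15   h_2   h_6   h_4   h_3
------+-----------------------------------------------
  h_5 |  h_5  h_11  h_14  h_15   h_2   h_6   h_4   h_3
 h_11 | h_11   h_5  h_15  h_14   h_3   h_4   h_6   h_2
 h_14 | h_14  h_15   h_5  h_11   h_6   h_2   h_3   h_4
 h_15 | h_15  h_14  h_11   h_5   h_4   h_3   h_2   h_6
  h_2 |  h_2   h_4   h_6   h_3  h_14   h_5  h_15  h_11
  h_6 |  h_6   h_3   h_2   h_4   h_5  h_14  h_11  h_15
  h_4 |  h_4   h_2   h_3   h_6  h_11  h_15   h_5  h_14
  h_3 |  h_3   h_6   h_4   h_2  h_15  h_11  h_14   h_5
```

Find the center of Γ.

An element z is central iff its row equals its column in the table.
For h_15: h_15·h_6 = h_3 ≠ h_4 = h_6·h_15, so h_15 ∉ Z.
Checking each element this way leaves Z(Γ) = {h_14, h_5}.

{h_14, h_5}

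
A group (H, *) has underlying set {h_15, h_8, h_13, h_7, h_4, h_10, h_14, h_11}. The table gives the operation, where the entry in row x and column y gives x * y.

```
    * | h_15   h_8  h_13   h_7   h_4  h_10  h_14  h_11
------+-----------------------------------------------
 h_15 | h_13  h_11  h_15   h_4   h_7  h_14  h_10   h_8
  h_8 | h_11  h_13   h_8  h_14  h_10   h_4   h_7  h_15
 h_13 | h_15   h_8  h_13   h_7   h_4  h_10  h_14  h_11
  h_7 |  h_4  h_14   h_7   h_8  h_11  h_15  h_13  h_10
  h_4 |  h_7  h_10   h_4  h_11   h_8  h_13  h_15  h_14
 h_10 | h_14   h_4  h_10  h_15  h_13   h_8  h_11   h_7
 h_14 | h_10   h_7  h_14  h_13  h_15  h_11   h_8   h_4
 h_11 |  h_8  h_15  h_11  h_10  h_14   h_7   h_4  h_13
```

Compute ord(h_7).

4

The identity element is h_13 (its row matches the header).
h_7^1 = h_7
h_7^2 = h_7 * h_7 = h_8
h_7^3 = h_8 * h_7 = h_14
h_7^4 = h_14 * h_7 = h_13
The first power of h_7 equal to the identity is h_7^4, so ord(h_7) = 4.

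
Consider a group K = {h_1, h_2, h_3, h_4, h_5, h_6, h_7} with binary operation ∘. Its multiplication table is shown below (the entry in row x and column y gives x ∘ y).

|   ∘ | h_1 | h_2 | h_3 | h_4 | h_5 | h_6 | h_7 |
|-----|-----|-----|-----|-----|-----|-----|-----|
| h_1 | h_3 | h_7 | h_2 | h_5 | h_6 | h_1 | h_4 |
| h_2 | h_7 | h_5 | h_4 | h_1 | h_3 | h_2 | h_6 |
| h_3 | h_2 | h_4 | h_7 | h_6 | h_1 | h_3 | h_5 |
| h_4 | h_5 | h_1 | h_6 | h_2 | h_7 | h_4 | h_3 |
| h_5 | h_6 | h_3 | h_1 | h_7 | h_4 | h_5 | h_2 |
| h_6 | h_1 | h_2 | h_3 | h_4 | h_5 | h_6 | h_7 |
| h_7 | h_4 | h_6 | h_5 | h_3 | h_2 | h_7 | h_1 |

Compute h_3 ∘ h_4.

Read row h_3, column h_4: h_3 ∘ h_4 = h_6.

h_6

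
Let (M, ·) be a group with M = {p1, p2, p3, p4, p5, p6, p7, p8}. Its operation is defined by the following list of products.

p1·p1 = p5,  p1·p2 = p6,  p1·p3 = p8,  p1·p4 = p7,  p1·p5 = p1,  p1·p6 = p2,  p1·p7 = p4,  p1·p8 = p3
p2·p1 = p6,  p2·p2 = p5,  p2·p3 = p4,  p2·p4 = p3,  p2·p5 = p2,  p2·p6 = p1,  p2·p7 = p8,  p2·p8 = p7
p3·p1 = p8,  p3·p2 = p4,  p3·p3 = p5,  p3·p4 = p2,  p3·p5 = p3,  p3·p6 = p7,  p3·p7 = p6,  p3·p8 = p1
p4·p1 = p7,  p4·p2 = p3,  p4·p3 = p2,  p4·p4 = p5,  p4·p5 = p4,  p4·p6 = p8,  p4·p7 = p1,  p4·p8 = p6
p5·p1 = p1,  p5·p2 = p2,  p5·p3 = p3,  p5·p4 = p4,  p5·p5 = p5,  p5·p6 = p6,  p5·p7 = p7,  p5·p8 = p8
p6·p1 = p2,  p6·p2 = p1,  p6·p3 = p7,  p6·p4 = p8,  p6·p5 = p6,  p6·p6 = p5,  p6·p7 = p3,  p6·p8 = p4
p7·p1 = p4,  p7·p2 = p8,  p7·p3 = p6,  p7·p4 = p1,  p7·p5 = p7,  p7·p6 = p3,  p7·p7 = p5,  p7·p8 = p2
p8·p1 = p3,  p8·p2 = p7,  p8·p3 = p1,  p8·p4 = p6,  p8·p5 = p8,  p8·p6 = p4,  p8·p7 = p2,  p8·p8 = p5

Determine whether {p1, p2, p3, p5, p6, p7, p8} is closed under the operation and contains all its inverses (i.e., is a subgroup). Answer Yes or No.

p2·p3 = p4, which is not in {p1, p2, p3, p5, p6, p7, p8}.
The subset is not closed under ·, so it is not a subgroup.

No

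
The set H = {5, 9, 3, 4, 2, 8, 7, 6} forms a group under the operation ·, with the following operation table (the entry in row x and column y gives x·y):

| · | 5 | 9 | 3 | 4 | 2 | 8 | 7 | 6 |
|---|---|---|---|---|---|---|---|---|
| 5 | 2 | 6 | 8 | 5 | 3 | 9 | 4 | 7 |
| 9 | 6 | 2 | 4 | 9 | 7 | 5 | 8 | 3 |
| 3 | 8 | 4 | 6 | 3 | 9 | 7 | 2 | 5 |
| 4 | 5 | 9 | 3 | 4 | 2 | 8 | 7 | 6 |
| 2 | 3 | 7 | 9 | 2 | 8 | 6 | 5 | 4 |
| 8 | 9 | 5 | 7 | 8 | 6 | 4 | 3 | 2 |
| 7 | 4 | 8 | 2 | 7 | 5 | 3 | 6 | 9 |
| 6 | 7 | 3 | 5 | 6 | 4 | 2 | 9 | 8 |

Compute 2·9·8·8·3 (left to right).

2

2·9 = 7
7·8 = 3
3·8 = 7
7·3 = 2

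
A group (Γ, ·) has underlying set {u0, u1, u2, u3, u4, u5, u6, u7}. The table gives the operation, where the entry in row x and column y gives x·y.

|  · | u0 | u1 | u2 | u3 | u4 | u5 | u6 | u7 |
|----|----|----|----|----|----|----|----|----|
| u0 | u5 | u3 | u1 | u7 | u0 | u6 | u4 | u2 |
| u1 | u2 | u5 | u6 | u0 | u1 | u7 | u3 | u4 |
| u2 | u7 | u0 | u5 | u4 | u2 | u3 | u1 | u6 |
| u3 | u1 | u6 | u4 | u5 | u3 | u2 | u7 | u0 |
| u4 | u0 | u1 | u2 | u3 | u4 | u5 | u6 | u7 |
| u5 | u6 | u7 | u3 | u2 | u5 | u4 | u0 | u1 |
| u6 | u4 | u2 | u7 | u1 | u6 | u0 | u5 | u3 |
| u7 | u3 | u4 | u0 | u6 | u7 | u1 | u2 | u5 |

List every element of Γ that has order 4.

Identity is u4. Compute the order of each non-identity element by repeated multiplication:
  u0: u0 → u5 → u6 → u4  (order 4)
  u1: u1 → u5 → u7 → u4  (order 4)
  u2: u2 → u5 → u3 → u4  (order 4)
  u3: u3 → u5 → u2 → u4  (order 4)
  u5: u5 → u4  (order 2)
  u6: u6 → u5 → u0 → u4  (order 4)
  u7: u7 → u5 → u1 → u4  (order 4)
Elements of order 4: {u0, u1, u2, u3, u6, u7}.

{u0, u1, u2, u3, u6, u7}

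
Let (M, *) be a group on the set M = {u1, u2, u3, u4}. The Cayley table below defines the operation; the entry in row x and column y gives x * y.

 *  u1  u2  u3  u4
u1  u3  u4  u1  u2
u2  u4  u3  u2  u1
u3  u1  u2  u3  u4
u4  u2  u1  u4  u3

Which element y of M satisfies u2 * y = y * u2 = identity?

u2

First locate the identity: row u3 matches the header, so u3 is the identity.
Scan row u2 for u3: u2 * u2 = u3. Hence u2^(-1) = u2.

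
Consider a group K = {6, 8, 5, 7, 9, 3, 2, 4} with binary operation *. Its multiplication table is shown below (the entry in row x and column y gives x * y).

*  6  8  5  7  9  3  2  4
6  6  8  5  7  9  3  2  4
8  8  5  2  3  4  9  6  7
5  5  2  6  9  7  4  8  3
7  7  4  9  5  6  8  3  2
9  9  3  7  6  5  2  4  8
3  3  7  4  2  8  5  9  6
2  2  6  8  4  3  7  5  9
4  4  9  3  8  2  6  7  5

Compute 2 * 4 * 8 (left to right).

3

2 * 4 = 9
9 * 8 = 3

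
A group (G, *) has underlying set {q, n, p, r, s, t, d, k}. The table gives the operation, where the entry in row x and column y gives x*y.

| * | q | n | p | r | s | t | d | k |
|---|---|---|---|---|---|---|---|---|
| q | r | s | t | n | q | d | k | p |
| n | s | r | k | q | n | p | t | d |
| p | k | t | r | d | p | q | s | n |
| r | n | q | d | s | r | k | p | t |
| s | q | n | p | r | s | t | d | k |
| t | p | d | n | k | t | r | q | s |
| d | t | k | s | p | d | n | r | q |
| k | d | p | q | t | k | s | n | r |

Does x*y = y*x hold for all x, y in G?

k*d = n but d*k = q.
Since k and d do not commute, G is not abelian.

No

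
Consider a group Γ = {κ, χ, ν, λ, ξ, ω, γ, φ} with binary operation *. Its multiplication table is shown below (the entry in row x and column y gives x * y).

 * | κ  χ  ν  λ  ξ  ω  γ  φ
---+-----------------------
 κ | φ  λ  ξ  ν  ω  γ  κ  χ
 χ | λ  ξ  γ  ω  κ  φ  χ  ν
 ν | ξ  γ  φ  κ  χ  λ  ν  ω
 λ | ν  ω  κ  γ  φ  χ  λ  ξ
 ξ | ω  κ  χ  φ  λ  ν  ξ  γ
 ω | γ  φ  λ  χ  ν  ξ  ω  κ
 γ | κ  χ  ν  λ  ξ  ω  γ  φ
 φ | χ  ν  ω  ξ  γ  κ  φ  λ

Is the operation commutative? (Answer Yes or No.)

Check whether the table is symmetric across its main diagonal.
Every entry (row x, col y) equals the entry (row y, col x), so Γ is abelian.
(In fact Γ ≅ the cyclic group Z_8.)

Yes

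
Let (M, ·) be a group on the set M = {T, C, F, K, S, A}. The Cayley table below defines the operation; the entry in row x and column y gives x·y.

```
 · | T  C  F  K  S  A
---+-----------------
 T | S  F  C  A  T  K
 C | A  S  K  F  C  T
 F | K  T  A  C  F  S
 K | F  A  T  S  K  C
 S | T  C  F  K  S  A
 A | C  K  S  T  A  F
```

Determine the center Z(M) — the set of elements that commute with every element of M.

An element z is central iff its row equals its column in the table.
For F: F·T = K ≠ C = T·F, so F ∉ Z.
Checking each element this way leaves Z(M) = {S}.
(Structurally, M here is isomorphic to the symmetric group S_3.)

{S}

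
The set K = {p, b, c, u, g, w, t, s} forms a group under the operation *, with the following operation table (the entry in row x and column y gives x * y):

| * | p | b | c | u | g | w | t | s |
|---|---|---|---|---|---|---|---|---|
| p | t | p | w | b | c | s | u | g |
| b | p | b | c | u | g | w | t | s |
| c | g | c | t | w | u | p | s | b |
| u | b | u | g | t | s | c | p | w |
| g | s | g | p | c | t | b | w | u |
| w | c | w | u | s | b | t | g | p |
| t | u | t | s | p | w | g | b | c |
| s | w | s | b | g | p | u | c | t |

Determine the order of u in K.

The identity element is b (its row matches the header).
u^1 = u
u^2 = u * u = t
u^3 = t * u = p
u^4 = p * u = b
The first power of u equal to the identity is u^4, so ord(u) = 4.
(Structurally, K here is isomorphic to the quaternion group Q_8.)

4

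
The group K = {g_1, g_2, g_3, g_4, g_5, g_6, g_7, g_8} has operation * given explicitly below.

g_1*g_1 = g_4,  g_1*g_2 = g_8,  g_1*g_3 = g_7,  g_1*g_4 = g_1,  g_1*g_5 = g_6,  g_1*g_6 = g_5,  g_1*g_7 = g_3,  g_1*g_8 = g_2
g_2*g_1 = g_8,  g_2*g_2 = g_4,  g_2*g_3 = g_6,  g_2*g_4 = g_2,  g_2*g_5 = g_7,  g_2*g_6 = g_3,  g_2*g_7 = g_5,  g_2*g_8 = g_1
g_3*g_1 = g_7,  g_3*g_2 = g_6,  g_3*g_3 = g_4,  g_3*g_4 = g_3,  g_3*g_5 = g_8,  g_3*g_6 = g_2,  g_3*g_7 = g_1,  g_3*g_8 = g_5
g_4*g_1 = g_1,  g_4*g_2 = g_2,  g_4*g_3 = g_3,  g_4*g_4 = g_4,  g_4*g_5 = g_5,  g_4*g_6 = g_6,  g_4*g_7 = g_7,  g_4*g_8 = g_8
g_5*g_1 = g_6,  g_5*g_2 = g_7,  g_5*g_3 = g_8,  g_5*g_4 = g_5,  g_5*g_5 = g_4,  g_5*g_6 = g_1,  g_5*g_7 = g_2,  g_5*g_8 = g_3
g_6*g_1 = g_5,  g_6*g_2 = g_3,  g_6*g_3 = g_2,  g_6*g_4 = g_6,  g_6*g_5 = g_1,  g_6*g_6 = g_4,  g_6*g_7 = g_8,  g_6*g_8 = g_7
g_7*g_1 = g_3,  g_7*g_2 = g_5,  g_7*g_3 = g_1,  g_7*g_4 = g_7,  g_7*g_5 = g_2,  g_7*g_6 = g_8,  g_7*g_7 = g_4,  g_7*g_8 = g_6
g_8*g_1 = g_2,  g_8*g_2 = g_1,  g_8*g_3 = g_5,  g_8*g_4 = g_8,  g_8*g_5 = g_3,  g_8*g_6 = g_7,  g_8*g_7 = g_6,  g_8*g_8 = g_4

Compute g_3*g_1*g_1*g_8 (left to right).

g_5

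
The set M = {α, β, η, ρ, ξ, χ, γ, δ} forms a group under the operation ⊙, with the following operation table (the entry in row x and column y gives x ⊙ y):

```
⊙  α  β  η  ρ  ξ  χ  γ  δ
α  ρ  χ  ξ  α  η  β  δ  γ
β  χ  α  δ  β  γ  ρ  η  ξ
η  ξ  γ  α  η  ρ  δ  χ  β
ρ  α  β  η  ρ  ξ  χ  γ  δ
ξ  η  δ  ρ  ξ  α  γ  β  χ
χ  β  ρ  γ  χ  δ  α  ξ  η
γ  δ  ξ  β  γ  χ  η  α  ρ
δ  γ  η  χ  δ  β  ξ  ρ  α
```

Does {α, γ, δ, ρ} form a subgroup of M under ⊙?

{α, γ, δ, ρ} contains the identity ρ.
Checking products: every product of two elements of {α, γ, δ, ρ} (read from the table) lies in {α, γ, δ, ρ}, so the set is closed.
In a finite group, a nonempty closed subset is a subgroup. So {α, γ, δ, ρ} ≤ M.

Yes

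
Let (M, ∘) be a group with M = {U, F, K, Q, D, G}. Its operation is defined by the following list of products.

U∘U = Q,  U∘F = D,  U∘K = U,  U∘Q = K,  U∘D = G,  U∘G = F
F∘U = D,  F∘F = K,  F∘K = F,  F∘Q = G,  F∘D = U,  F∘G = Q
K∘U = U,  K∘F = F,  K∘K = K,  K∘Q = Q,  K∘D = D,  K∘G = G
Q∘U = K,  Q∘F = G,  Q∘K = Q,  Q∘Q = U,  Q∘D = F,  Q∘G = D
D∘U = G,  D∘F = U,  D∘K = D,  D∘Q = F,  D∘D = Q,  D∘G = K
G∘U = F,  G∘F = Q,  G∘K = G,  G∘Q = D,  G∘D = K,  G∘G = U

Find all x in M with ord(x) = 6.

Identity is K. Compute the order of each non-identity element by repeated multiplication:
  U: U → Q → K  (order 3)
  F: F → K  (order 2)
  Q: Q → U → K  (order 3)
  D: D → Q → F → U → G → K  (order 6)
  G: G → U → F → Q → D → K  (order 6)
Elements of order 6: {D, G}.

{D, G}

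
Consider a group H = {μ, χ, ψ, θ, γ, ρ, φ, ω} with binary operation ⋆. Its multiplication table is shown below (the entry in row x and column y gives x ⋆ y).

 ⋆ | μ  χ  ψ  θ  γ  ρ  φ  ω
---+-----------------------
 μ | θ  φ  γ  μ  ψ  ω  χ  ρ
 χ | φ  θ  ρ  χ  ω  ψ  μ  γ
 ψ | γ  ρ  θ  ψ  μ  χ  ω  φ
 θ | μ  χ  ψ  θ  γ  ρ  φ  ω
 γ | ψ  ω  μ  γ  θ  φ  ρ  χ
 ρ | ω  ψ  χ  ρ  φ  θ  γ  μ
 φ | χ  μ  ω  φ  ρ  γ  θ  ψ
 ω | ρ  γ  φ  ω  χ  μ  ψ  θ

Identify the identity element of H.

θ

The identity e satisfies e ⋆ x = x for all x, so its row in the table reproduces the column headers.
Row θ reads: μ, χ, ψ, θ, γ, ρ, φ, ω — exactly the header order. So θ is the identity.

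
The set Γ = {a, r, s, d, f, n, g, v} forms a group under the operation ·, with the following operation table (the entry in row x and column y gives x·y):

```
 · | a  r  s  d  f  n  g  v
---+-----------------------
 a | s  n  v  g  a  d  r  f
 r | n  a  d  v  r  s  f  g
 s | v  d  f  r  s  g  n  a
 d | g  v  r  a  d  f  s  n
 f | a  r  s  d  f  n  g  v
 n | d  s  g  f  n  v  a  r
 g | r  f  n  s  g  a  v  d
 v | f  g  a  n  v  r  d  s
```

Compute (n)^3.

r

n^1 = n
n^2 = n·n = v
n^3 = v·n = r
(Structurally, Γ here is isomorphic to the cyclic group Z_8.)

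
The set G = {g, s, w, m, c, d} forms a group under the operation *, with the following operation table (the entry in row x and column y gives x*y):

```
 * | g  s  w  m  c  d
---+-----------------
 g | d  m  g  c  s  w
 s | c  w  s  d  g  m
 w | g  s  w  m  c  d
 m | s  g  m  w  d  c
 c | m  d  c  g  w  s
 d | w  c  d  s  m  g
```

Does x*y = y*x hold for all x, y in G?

No

d*c = m but c*d = s.
Since d and c do not commute, G is not abelian.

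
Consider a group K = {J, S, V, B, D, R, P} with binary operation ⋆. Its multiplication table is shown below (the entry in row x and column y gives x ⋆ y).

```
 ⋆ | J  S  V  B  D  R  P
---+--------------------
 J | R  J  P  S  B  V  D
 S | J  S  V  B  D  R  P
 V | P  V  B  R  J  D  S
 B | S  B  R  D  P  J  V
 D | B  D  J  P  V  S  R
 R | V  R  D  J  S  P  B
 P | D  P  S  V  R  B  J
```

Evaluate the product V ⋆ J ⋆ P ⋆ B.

S

V ⋆ J = P
P ⋆ P = J
J ⋆ B = S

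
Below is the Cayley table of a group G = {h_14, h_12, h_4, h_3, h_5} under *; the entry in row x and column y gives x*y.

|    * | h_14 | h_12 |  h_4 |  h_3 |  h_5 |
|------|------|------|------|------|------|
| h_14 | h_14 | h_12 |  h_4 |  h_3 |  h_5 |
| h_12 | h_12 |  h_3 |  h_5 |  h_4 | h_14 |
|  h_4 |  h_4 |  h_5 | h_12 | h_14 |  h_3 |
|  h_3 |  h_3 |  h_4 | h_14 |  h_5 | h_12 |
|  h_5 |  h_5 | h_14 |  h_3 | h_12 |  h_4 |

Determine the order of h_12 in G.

5

The identity element is h_14 (its row matches the header).
h_12^1 = h_12
h_12^2 = h_12*h_12 = h_3
h_12^3 = h_3*h_12 = h_4
h_12^4 = h_4*h_12 = h_5
h_12^5 = h_5*h_12 = h_14
The first power of h_12 equal to the identity is h_12^5, so ord(h_12) = 5.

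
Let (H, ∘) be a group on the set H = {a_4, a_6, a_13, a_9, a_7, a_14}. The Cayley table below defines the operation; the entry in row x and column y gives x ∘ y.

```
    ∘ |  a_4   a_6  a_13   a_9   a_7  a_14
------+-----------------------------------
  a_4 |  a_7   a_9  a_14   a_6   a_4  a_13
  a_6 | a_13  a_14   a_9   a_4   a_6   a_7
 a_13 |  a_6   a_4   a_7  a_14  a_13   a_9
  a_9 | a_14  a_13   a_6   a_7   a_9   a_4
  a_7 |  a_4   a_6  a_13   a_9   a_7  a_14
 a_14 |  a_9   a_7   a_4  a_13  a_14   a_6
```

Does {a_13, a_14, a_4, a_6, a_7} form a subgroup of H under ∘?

a_6 ∘ a_13 = a_9, which is not in {a_13, a_14, a_4, a_6, a_7}.
The subset is not closed under ∘, so it is not a subgroup.

No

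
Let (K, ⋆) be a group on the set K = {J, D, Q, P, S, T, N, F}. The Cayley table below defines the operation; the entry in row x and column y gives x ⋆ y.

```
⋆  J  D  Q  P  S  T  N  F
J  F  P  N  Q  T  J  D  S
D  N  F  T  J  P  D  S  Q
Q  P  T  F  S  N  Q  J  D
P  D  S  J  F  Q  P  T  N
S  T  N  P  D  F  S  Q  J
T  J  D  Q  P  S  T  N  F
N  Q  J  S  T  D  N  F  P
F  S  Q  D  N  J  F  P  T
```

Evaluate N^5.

N^1 = N
N^2 = N ⋆ N = F
N^3 = F ⋆ N = P
N^4 = P ⋆ N = T
N^5 = T ⋆ N = N
(Structurally, K here is isomorphic to the quaternion group Q_8.)

N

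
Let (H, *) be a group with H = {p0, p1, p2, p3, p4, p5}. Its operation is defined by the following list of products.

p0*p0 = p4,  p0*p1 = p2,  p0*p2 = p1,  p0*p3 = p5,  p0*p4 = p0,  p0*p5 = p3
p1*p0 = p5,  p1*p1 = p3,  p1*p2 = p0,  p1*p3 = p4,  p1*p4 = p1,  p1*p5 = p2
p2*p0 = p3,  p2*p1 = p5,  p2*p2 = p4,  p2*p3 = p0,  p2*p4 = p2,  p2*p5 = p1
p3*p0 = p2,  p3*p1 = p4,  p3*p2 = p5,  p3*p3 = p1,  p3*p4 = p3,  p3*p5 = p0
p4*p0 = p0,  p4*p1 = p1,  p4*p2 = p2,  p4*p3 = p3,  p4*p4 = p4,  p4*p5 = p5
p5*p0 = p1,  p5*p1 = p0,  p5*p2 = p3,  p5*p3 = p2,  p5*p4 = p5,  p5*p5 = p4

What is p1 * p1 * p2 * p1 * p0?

p4

p1 * p1 = p3
p3 * p2 = p5
p5 * p1 = p0
p0 * p0 = p4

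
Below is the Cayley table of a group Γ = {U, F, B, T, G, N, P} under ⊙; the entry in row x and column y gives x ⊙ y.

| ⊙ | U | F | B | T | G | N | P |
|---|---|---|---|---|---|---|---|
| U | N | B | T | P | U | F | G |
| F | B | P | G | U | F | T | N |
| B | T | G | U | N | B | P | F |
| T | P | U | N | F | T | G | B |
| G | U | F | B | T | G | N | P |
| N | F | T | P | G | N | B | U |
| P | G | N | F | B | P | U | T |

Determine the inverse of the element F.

First locate the identity: row G matches the header, so G is the identity.
Scan row F for G: F ⊙ B = G. Hence F^(-1) = B.
(Structurally, Γ here is isomorphic to the cyclic group Z_7.)

B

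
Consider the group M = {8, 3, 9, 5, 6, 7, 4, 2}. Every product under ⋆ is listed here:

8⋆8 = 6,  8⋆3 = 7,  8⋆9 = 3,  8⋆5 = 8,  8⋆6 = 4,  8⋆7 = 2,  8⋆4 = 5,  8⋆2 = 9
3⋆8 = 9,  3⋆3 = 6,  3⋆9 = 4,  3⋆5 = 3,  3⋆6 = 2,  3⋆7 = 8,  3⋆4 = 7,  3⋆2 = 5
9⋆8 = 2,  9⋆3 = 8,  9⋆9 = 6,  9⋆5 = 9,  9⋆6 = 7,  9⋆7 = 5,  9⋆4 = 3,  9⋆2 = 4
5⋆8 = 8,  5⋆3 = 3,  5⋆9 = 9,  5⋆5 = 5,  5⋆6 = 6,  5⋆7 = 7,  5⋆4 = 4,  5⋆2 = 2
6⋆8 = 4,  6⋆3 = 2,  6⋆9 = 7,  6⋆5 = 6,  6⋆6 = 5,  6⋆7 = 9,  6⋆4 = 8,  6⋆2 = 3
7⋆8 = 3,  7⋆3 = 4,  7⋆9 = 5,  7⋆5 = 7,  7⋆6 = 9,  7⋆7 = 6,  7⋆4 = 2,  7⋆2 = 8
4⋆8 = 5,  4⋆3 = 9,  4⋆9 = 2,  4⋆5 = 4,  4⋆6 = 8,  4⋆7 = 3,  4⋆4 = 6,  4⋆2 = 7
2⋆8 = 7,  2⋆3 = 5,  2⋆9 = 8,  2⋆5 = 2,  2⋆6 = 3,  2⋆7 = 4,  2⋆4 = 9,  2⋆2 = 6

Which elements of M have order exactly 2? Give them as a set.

{6}

Identity is 5. Compute the order of each non-identity element by repeated multiplication:
  8: 8 → 6 → 4 → 5  (order 4)
  3: 3 → 6 → 2 → 5  (order 4)
  9: 9 → 6 → 7 → 5  (order 4)
  6: 6 → 5  (order 2)
  7: 7 → 6 → 9 → 5  (order 4)
  4: 4 → 6 → 8 → 5  (order 4)
  2: 2 → 6 → 3 → 5  (order 4)
Elements of order 2: {6}.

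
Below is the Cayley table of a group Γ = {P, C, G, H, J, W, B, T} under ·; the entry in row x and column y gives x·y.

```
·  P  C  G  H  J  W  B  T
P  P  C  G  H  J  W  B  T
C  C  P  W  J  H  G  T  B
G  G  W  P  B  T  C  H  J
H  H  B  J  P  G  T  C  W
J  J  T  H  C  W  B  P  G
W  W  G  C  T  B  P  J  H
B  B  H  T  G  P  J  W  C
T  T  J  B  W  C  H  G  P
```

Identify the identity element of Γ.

P

The identity e satisfies e·x = x for all x, so its row in the table reproduces the column headers.
Row P reads: P, C, G, H, J, W, B, T — exactly the header order. So P is the identity.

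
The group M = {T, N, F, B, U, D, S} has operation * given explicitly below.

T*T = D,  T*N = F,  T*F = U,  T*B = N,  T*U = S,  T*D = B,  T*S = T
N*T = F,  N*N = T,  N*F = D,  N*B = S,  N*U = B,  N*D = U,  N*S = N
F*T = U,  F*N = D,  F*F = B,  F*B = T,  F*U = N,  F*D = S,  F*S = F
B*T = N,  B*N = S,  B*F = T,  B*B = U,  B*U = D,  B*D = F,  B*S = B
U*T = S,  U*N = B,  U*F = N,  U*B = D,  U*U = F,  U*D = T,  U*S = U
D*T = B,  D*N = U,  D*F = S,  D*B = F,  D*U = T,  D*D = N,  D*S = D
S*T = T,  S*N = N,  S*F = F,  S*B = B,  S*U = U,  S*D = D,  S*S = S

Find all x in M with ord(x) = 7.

{B, D, F, N, T, U}

Identity is S. Compute the order of each non-identity element by repeated multiplication:
  T: T → D → B → N → F → U → S  (order 7)
  N: N → T → F → D → U → B → S  (order 7)
  F: F → B → T → U → N → D → S  (order 7)
  B: B → U → D → F → T → N → S  (order 7)
  U: U → F → N → B → D → T → S  (order 7)
  D: D → N → U → T → B → F → S  (order 7)
Elements of order 7: {B, D, F, N, T, U}.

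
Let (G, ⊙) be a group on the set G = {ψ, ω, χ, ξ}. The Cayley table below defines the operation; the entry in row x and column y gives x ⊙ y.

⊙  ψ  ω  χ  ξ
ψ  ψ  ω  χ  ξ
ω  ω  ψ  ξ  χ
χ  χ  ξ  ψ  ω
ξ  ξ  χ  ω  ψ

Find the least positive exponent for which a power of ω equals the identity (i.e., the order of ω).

2

The identity element is ψ (its row matches the header).
ω^1 = ω
ω^2 = ω ⊙ ω = ψ
The first power of ω equal to the identity is ω^2, so ord(ω) = 2.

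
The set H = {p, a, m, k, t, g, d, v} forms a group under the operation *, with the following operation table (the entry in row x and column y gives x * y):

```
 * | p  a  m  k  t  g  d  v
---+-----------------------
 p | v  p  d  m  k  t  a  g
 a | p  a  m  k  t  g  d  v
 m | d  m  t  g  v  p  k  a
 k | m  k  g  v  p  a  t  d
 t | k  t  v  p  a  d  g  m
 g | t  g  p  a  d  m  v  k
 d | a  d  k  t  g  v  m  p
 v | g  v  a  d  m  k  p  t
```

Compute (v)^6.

t

v^1 = v
v^2 = v * v = t
v^3 = t * v = m
v^4 = m * v = a
v^5 = a * v = v
v^6 = v * v = t
(Structurally, H here is isomorphic to the cyclic group Z_8.)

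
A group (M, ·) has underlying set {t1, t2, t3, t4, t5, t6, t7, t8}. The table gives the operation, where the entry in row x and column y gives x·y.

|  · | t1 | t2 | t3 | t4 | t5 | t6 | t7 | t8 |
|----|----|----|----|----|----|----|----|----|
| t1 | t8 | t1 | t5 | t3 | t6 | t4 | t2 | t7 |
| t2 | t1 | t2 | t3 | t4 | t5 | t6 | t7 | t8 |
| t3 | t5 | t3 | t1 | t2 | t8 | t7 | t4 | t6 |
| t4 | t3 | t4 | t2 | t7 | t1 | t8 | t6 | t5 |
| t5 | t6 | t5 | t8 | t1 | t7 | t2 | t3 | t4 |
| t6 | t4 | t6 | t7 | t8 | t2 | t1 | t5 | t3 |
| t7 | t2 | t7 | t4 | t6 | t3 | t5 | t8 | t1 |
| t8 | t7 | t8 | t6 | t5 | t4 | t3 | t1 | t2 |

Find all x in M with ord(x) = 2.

{t8}

Identity is t2. Compute the order of each non-identity element by repeated multiplication:
  t1: t1 → t8 → t7 → t2  (order 4)
  t3: t3 → t1 → t5 → t8 → t6 → t7 → t4 → t2  (order 8)
  t4: t4 → t7 → t6 → t8 → t5 → t1 → t3 → t2  (order 8)
  t5: t5 → t7 → t3 → t8 → t4 → t1 → t6 → t2  (order 8)
  t6: t6 → t1 → t4 → t8 → t3 → t7 → t5 → t2  (order 8)
  t7: t7 → t8 → t1 → t2  (order 4)
  t8: t8 → t2  (order 2)
Elements of order 2: {t8}.
(Structurally, M here is isomorphic to the cyclic group Z_8.)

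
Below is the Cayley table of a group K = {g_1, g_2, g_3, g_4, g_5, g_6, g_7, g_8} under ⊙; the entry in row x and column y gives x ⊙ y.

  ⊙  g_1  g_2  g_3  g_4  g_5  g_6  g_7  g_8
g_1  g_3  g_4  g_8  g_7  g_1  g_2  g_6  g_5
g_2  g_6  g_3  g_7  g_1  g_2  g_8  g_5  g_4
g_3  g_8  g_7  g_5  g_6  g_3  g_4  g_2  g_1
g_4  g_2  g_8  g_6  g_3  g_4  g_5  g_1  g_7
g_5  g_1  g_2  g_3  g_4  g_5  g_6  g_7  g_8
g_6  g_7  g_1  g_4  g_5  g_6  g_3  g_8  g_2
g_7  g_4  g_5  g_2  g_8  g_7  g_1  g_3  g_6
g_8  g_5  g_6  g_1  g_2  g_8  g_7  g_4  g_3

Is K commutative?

No

g_2 ⊙ g_8 = g_4 but g_8 ⊙ g_2 = g_6.
Since g_2 and g_8 do not commute, K is not abelian.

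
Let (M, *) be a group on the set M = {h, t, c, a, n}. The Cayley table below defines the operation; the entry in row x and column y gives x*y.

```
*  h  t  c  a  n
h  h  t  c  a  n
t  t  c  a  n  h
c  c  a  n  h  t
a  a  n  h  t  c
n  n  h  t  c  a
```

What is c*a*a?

c*a = h
h*a = a

a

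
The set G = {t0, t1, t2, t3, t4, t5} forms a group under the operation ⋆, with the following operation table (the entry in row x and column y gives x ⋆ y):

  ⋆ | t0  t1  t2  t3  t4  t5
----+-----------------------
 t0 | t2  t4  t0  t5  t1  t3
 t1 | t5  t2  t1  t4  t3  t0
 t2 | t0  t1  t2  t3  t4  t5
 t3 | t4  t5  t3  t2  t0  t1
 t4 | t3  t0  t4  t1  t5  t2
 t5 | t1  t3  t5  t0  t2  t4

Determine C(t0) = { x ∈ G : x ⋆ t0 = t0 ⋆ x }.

Compare row t0 with column t0 entry by entry.
t4 ⋆ t0 = t3 but t0 ⋆ t4 = t1, so t4 does not.
Collecting the elements that commute with t0: C(t0) = {t0, t2}.
(Structurally, G here is isomorphic to the symmetric group S_3.)

{t0, t2}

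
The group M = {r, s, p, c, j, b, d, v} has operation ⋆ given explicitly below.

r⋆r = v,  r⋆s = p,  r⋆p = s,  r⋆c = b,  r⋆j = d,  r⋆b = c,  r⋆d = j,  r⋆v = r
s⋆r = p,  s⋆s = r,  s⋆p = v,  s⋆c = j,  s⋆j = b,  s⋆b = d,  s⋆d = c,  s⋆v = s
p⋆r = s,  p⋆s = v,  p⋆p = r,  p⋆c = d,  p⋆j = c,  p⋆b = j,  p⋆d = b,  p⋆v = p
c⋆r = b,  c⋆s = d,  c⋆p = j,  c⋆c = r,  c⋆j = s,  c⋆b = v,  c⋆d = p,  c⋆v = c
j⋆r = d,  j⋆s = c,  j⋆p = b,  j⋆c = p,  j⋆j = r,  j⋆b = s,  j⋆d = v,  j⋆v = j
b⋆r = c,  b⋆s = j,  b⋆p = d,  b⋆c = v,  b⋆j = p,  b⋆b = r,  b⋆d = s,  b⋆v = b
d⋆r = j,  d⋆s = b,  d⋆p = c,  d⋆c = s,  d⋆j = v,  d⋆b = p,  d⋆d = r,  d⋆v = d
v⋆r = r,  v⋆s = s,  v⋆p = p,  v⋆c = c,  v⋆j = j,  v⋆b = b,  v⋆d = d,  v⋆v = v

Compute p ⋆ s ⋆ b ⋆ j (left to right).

p ⋆ s = v
v ⋆ b = b
b ⋆ j = p
(Structurally, M here is isomorphic to the quaternion group Q_8.)

p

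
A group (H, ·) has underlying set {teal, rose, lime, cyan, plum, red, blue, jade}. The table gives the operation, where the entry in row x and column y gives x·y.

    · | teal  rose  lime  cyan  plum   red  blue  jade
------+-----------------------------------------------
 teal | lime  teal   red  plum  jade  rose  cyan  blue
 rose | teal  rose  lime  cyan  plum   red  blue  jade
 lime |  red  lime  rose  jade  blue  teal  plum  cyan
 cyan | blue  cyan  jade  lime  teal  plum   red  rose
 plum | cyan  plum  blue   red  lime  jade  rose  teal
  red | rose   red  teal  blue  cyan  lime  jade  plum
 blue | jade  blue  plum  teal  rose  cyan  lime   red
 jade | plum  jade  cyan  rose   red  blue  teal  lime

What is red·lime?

teal

Read row red, column lime: red·lime = teal.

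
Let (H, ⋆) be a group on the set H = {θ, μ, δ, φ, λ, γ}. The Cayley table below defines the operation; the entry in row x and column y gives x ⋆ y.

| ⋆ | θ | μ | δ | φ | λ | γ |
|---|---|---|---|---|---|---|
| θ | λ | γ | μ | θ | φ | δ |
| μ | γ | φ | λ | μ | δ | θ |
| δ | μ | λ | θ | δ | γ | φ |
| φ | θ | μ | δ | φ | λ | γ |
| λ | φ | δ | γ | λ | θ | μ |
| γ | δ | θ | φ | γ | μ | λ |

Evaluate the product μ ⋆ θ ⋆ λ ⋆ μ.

μ ⋆ θ = γ
γ ⋆ λ = μ
μ ⋆ μ = φ

φ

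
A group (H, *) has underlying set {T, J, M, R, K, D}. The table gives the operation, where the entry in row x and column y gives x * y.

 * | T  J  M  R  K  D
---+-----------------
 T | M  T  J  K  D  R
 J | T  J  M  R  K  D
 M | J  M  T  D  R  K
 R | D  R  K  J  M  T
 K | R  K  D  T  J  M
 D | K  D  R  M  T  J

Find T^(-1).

First locate the identity: row J matches the header, so J is the identity.
Scan row T for J: T * M = J. Hence T^(-1) = M.

M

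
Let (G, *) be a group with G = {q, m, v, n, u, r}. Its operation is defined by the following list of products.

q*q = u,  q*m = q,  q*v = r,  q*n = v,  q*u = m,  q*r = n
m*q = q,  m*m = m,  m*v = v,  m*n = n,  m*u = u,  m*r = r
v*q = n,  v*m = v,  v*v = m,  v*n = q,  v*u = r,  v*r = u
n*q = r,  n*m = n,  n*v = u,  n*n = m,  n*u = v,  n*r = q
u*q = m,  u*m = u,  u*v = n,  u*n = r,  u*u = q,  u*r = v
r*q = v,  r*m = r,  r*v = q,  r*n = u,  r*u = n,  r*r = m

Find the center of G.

{m}

An element z is central iff its row equals its column in the table.
For u: u * n = r ≠ v = n * u, so u ∉ Z.
Checking each element this way leaves Z(G) = {m}.
(Structurally, G here is isomorphic to the symmetric group S_3.)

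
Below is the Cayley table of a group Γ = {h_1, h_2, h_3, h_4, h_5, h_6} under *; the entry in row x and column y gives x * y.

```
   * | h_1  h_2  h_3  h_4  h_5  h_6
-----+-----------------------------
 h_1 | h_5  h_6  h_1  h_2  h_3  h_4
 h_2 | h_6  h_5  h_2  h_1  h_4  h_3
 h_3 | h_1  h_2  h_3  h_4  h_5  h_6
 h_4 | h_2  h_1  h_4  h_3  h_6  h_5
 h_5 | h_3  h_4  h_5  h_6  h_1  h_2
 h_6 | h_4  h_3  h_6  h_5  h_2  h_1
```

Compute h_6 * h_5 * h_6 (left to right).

h_6 * h_5 = h_2
h_2 * h_6 = h_3

h_3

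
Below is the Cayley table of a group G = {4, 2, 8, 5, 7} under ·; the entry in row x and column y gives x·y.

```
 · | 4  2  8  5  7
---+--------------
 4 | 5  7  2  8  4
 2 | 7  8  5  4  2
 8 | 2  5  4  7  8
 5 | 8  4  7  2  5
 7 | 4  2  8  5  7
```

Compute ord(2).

5

The identity element is 7 (its row matches the header).
2^1 = 2
2^2 = 2·2 = 8
2^3 = 8·2 = 5
2^4 = 5·2 = 4
2^5 = 4·2 = 7
The first power of 2 equal to the identity is 2^5, so ord(2) = 5.
(Structurally, G here is isomorphic to the cyclic group Z_5.)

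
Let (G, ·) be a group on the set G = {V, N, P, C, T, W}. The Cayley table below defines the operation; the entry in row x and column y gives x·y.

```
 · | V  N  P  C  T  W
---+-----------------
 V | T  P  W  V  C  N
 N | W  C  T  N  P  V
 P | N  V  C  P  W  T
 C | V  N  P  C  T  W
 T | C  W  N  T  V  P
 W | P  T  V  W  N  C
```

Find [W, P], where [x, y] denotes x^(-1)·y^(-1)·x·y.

T

Identity is C; from the table W^(-1) = W and P^(-1) = P.
W·P = V
V·W = N
N·P = T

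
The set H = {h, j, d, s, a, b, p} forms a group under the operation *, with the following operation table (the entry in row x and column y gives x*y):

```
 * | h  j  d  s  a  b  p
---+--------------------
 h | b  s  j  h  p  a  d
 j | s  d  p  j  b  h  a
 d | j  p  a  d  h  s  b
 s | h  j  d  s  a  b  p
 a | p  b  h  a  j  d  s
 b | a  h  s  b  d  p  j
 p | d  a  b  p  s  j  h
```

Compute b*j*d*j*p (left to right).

b*j = h
h*d = j
j*j = d
d*p = b

b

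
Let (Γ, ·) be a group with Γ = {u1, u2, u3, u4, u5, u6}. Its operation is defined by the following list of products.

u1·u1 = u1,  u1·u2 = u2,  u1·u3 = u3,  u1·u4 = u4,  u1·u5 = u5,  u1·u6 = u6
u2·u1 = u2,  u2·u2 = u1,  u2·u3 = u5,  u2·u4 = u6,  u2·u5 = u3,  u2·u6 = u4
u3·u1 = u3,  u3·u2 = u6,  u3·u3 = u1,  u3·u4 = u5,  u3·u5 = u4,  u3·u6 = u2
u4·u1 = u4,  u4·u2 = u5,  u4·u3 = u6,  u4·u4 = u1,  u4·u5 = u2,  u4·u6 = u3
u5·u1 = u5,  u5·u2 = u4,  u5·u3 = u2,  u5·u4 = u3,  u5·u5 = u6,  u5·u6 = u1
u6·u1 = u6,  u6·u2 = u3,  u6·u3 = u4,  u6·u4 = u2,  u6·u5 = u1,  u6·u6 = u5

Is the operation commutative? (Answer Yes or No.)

No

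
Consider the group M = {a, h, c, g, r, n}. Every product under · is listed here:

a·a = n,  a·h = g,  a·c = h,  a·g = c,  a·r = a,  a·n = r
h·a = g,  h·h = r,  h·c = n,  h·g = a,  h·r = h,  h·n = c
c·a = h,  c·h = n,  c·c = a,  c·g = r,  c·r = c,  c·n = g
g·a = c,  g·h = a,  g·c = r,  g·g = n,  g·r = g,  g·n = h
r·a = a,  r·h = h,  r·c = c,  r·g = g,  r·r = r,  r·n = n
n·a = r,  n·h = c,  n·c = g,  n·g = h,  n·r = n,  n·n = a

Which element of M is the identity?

r

The identity e satisfies e·x = x for all x, so its row in the table reproduces the column headers.
Row r reads: a, h, c, g, r, n — exactly the header order. So r is the identity.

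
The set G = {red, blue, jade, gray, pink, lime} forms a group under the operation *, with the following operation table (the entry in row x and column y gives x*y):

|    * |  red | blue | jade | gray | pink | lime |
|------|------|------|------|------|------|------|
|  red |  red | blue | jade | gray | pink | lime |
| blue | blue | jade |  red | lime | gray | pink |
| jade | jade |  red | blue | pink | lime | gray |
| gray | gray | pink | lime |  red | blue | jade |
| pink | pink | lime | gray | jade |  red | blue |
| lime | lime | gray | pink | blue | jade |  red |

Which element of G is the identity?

red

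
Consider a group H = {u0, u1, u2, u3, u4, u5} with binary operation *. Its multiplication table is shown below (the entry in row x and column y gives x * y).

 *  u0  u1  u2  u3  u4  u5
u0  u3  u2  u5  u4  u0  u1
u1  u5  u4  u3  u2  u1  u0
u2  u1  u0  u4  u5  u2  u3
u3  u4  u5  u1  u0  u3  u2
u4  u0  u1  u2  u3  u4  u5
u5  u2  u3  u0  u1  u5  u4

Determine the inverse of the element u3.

First locate the identity: row u4 matches the header, so u4 is the identity.
Scan row u3 for u4: u3 * u0 = u4. Hence u3^(-1) = u0.

u0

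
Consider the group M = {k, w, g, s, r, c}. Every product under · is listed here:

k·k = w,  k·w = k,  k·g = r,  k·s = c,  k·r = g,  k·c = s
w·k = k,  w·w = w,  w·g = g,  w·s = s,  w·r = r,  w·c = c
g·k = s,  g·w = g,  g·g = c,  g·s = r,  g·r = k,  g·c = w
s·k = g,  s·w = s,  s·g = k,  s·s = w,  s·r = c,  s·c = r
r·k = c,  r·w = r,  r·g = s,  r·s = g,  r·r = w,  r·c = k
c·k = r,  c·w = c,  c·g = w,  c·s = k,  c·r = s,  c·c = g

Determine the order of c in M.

3

The identity element is w (its row matches the header).
c^1 = c
c^2 = c·c = g
c^3 = g·c = w
The first power of c equal to the identity is c^3, so ord(c) = 3.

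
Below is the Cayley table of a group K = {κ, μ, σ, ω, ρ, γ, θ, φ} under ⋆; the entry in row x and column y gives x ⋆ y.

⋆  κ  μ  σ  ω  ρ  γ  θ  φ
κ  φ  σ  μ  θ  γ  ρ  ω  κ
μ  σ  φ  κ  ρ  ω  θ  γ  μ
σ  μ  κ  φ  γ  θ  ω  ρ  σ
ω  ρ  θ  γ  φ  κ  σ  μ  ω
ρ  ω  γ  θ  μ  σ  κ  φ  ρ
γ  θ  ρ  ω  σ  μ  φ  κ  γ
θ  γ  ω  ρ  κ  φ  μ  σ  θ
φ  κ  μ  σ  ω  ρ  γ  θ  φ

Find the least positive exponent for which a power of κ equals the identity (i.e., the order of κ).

2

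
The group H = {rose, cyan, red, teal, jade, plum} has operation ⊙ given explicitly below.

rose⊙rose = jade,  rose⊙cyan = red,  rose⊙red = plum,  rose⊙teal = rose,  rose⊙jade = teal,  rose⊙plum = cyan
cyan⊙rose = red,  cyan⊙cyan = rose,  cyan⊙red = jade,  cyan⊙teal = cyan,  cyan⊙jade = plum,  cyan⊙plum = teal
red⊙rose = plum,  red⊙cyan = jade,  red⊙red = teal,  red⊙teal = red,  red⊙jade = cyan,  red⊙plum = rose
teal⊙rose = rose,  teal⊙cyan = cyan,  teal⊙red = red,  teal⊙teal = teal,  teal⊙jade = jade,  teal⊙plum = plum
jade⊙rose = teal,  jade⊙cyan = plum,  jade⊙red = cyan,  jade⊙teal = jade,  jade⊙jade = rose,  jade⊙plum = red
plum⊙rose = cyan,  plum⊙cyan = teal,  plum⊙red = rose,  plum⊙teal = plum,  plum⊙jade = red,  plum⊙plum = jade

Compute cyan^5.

plum

cyan^1 = cyan
cyan^2 = cyan ⊙ cyan = rose
cyan^3 = rose ⊙ cyan = red
cyan^4 = red ⊙ cyan = jade
cyan^5 = jade ⊙ cyan = plum
(Structurally, H here is isomorphic to the cyclic group Z_6.)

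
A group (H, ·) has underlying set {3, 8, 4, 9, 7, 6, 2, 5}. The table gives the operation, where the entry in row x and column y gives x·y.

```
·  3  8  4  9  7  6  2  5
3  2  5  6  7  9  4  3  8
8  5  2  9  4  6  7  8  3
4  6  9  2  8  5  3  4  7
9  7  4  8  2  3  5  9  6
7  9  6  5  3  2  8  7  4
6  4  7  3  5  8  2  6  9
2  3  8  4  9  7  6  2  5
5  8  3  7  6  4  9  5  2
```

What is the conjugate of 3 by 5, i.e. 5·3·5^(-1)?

The identity is 2. In row 5, the entry 2 sits in column 5, so 5^(-1) = 5.
5·3 = 8
8·5 = 3

3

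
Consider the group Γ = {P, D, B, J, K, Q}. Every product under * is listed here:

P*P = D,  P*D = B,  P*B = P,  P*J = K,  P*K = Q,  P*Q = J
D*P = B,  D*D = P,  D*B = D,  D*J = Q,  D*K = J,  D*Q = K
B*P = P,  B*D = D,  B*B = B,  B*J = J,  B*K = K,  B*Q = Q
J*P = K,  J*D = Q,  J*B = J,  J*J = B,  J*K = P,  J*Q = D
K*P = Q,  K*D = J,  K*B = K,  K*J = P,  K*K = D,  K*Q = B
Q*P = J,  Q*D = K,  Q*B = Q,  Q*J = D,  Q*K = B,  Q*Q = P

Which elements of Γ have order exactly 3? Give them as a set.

{D, P}

Identity is B. Compute the order of each non-identity element by repeated multiplication:
  P: P → D → B  (order 3)
  D: D → P → B  (order 3)
  J: J → B  (order 2)
  K: K → D → J → P → Q → B  (order 6)
  Q: Q → P → J → D → K → B  (order 6)
Elements of order 3: {D, P}.
(Structurally, Γ here is isomorphic to the cyclic group Z_6.)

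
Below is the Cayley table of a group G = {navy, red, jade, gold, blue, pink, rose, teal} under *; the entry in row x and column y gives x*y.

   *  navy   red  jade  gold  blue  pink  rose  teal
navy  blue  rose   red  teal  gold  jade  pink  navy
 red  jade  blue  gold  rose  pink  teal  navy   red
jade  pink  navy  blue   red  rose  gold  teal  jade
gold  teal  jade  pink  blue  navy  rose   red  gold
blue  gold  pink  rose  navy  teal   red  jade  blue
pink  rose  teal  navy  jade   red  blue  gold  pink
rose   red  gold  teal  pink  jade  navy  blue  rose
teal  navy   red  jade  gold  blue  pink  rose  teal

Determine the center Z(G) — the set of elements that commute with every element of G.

An element z is central iff its row equals its column in the table.
For pink: pink*navy = rose ≠ jade = navy*pink, so pink ∉ Z.
Checking each element this way leaves Z(G) = {blue, teal}.

{blue, teal}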